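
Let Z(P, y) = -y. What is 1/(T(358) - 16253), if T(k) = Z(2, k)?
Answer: -1/16611 ≈ -6.0201e-5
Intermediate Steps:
T(k) = -k
1/(T(358) - 16253) = 1/(-1*358 - 16253) = 1/(-358 - 16253) = 1/(-16611) = -1/16611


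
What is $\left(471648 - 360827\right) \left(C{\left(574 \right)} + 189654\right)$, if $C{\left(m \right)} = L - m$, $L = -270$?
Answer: $20924113010$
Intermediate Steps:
$C{\left(m \right)} = -270 - m$
$\left(471648 - 360827\right) \left(C{\left(574 \right)} + 189654\right) = \left(471648 - 360827\right) \left(\left(-270 - 574\right) + 189654\right) = 110821 \left(\left(-270 - 574\right) + 189654\right) = 110821 \left(-844 + 189654\right) = 110821 \cdot 188810 = 20924113010$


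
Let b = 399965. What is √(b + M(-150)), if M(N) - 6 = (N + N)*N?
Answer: √444971 ≈ 667.06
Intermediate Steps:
M(N) = 6 + 2*N² (M(N) = 6 + (N + N)*N = 6 + (2*N)*N = 6 + 2*N²)
√(b + M(-150)) = √(399965 + (6 + 2*(-150)²)) = √(399965 + (6 + 2*22500)) = √(399965 + (6 + 45000)) = √(399965 + 45006) = √444971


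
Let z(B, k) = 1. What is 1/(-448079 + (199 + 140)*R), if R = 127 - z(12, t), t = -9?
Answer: -1/405365 ≈ -2.4669e-6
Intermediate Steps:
R = 126 (R = 127 - 1*1 = 127 - 1 = 126)
1/(-448079 + (199 + 140)*R) = 1/(-448079 + (199 + 140)*126) = 1/(-448079 + 339*126) = 1/(-448079 + 42714) = 1/(-405365) = -1/405365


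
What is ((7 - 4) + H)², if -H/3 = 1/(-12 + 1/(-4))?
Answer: 25281/2401 ≈ 10.529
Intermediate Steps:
H = 12/49 (H = -3/(-12 + 1/(-4)) = -3/(-12 - ¼) = -3/(-49/4) = -3*(-4/49) = 12/49 ≈ 0.24490)
((7 - 4) + H)² = ((7 - 4) + 12/49)² = (3 + 12/49)² = (159/49)² = 25281/2401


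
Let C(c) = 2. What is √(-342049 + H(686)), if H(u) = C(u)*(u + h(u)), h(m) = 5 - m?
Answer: I*√342039 ≈ 584.84*I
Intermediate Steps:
H(u) = 10 (H(u) = 2*(u + (5 - u)) = 2*5 = 10)
√(-342049 + H(686)) = √(-342049 + 10) = √(-342039) = I*√342039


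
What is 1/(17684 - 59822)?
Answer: -1/42138 ≈ -2.3732e-5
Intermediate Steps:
1/(17684 - 59822) = 1/(-42138) = -1/42138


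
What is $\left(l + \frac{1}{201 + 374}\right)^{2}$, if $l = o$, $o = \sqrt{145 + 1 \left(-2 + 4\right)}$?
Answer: $\frac{48601876}{330625} + \frac{14 \sqrt{3}}{575} \approx 147.04$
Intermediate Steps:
$o = 7 \sqrt{3}$ ($o = \sqrt{145 + 1 \cdot 2} = \sqrt{145 + 2} = \sqrt{147} = 7 \sqrt{3} \approx 12.124$)
$l = 7 \sqrt{3} \approx 12.124$
$\left(l + \frac{1}{201 + 374}\right)^{2} = \left(7 \sqrt{3} + \frac{1}{201 + 374}\right)^{2} = \left(7 \sqrt{3} + \frac{1}{575}\right)^{2} = \left(\frac{1}{575} + 7 \sqrt{3}\right)^{2}$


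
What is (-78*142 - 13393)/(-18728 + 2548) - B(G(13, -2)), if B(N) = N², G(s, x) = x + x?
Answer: -234411/16180 ≈ -14.488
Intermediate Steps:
G(s, x) = 2*x
(-78*142 - 13393)/(-18728 + 2548) - B(G(13, -2)) = (-78*142 - 13393)/(-18728 + 2548) - (2*(-2))² = (-11076 - 13393)/(-16180) - 1*(-4)² = -24469*(-1/16180) - 1*16 = 24469/16180 - 16 = -234411/16180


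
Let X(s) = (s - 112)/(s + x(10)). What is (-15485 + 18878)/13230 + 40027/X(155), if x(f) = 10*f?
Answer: 15004137161/63210 ≈ 2.3737e+5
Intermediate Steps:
X(s) = (-112 + s)/(100 + s) (X(s) = (s - 112)/(s + 10*10) = (-112 + s)/(s + 100) = (-112 + s)/(100 + s))
(-15485 + 18878)/13230 + 40027/X(155) = (-15485 + 18878)/13230 + 40027/(((-112 + 155)/(100 + 155))) = 3393*(1/13230) + 40027/((43/255)) = 377/1470 + 40027/(((1/255)*43)) = 377/1470 + 40027/(43/255) = 377/1470 + 40027*(255/43) = 377/1470 + 10206885/43 = 15004137161/63210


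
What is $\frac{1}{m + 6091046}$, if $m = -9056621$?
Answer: $- \frac{1}{2965575} \approx -3.372 \cdot 10^{-7}$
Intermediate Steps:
$\frac{1}{m + 6091046} = \frac{1}{-9056621 + 6091046} = \frac{1}{-2965575} = - \frac{1}{2965575}$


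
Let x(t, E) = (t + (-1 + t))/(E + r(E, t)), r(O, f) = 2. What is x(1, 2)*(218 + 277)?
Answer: 495/4 ≈ 123.75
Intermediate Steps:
x(t, E) = (-1 + 2*t)/(2 + E) (x(t, E) = (t + (-1 + t))/(E + 2) = (-1 + 2*t)/(2 + E))
x(1, 2)*(218 + 277) = ((-1 + 2*1)/(2 + 2))*(218 + 277) = ((-1 + 2)/4)*495 = ((¼)*1)*495 = (¼)*495 = 495/4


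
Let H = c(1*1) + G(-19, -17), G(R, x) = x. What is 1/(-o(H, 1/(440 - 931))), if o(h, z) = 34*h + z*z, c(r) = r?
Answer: 241081/131148063 ≈ 0.0018382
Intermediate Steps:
H = -16 (H = 1*1 - 17 = 1 - 17 = -16)
o(h, z) = z² + 34*h (o(h, z) = 34*h + z² = z² + 34*h)
1/(-o(H, 1/(440 - 931))) = 1/(-((1/(440 - 931))² + 34*(-16))) = 1/(-((1/(-491))² - 544)) = 1/(-((-1/491)² - 544)) = 1/(-(1/241081 - 544)) = 1/(-1*(-131148063/241081)) = 1/(131148063/241081) = 241081/131148063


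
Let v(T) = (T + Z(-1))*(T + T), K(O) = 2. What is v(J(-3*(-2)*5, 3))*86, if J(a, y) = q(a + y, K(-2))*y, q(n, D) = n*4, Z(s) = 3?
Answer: 27176688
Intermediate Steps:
q(n, D) = 4*n
J(a, y) = y*(4*a + 4*y) (J(a, y) = (4*(a + y))*y = (4*a + 4*y)*y = y*(4*a + 4*y))
v(T) = 2*T*(3 + T) (v(T) = (T + 3)*(T + T) = (3 + T)*(2*T) = 2*T*(3 + T))
v(J(-3*(-2)*5, 3))*86 = (2*(4*3*(-3*(-2)*5 + 3))*(3 + 4*3*(-3*(-2)*5 + 3)))*86 = (2*(4*3*(6*5 + 3))*(3 + 4*3*(6*5 + 3)))*86 = (2*(4*3*(30 + 3))*(3 + 4*3*(30 + 3)))*86 = (2*(4*3*33)*(3 + 4*3*33))*86 = (2*396*(3 + 396))*86 = (2*396*399)*86 = 316008*86 = 27176688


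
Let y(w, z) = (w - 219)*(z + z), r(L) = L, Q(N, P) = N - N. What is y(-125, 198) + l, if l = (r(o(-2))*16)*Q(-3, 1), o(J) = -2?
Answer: -136224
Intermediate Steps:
Q(N, P) = 0
y(w, z) = 2*z*(-219 + w) (y(w, z) = (-219 + w)*(2*z) = 2*z*(-219 + w))
l = 0 (l = -2*16*0 = -32*0 = 0)
y(-125, 198) + l = 2*198*(-219 - 125) + 0 = 2*198*(-344) + 0 = -136224 + 0 = -136224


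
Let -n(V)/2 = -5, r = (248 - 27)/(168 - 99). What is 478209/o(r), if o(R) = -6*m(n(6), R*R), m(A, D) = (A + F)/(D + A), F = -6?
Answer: -15374578753/38088 ≈ -4.0366e+5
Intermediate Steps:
r = 221/69 ≈ 3.2029
n(V) = 10 (n(V) = -2*(-5) = 10)
m(A, D) = (-6 + A)/(A + D) (m(A, D) = (A - 6)/(D + A) = (-6 + A)/(A + D))
o(R) = -24/(10 + R²) (o(R) = -6*(-6 + 10)/(10 + R*R) = -6*4/(10 + R²) = -24/(10 + R²))
478209/o(r) = 478209/((-24/(10 + (221/69)²))) = 478209/((-24/(10 + 48841/4761))) = 478209/((-24/96451/4761)) = 478209/((-24*4761/96451)) = 478209/(-114264/96451) = 478209*(-96451/114264) = -15374578753/38088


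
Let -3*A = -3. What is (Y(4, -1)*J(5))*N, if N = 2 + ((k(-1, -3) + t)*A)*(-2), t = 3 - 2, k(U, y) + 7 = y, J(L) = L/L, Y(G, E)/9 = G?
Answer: 720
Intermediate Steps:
Y(G, E) = 9*G
J(L) = 1
A = 1 (A = -⅓*(-3) = 1)
k(U, y) = -7 + y
t = 1
N = 20 (N = 2 + (((-7 - 3) + 1)*1)*(-2) = 2 + ((-10 + 1)*1)*(-2) = 2 - 9*1*(-2) = 2 - 9*(-2) = 2 + 18 = 20)
(Y(4, -1)*J(5))*N = ((9*4)*1)*20 = (36*1)*20 = 36*20 = 720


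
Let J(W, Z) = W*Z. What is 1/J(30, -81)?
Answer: -1/2430 ≈ -0.00041152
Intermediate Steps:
1/J(30, -81) = 1/(30*(-81)) = 1/(-2430) = -1/2430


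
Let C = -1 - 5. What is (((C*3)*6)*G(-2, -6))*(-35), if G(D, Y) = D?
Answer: -7560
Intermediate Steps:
C = -6
(((C*3)*6)*G(-2, -6))*(-35) = ((-6*3*6)*(-2))*(-35) = (-18*6*(-2))*(-35) = -108*(-2)*(-35) = 216*(-35) = -7560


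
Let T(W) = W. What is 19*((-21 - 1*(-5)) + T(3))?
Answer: -247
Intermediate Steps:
19*((-21 - 1*(-5)) + T(3)) = 19*((-21 - 1*(-5)) + 3) = 19*((-21 + 5) + 3) = 19*(-16 + 3) = 19*(-13) = -247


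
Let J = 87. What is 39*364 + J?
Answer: 14283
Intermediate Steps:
39*364 + J = 39*364 + 87 = 14196 + 87 = 14283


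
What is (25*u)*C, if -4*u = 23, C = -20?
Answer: 2875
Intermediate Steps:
u = -23/4 (u = -¼*23 = -23/4 ≈ -5.7500)
(25*u)*C = (25*(-23/4))*(-20) = -575/4*(-20) = 2875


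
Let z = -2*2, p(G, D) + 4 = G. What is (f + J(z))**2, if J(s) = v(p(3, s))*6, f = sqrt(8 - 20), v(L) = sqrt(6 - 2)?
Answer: 132 + 48*I*sqrt(3) ≈ 132.0 + 83.138*I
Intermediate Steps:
p(G, D) = -4 + G
v(L) = 2 (v(L) = sqrt(4) = 2)
f = 2*I*sqrt(3) (f = sqrt(-12) = 2*I*sqrt(3) ≈ 3.4641*I)
z = -4
J(s) = 12 (J(s) = 2*6 = 12)
(f + J(z))**2 = (2*I*sqrt(3) + 12)**2 = (12 + 2*I*sqrt(3))**2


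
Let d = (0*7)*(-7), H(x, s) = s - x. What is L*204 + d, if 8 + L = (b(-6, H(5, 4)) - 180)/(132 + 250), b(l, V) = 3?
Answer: -329766/191 ≈ -1726.5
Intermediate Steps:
L = -3233/382 (L = -8 + (3 - 180)/(132 + 250) = -8 - 177/382 = -3233/382 ≈ -8.4633)
d = 0 (d = 0*(-7) = 0)
L*204 + d = -3233/382*204 + 0 = -329766/191 + 0 = -329766/191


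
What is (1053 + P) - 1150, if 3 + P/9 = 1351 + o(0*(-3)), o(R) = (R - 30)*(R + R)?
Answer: 12035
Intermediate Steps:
o(R) = 2*R*(-30 + R) (o(R) = (-30 + R)*(2*R) = 2*R*(-30 + R))
P = 12132 (P = -27 + 9*(1351 + 2*(0*(-3))*(-30 + 0*(-3))) = -27 + 9*(1351 + 2*0*(-30 + 0)) = -27 + 9*(1351 + 2*0*(-30)) = -27 + 9*(1351 + 0) = -27 + 9*1351 = -27 + 12159 = 12132)
(1053 + P) - 1150 = (1053 + 12132) - 1150 = 13185 - 1150 = 12035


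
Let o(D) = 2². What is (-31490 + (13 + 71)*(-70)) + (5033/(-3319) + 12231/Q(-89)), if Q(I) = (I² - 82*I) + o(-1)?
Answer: -1888160392360/50525137 ≈ -37371.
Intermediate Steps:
o(D) = 4
Q(I) = 4 + I² - 82*I (Q(I) = (I² - 82*I) + 4 = 4 + I² - 82*I)
(-31490 + (13 + 71)*(-70)) + (5033/(-3319) + 12231/Q(-89)) = (-31490 + (13 + 71)*(-70)) + (5033/(-3319) + 12231/(4 + (-89)² - 82*(-89))) = (-31490 + 84*(-70)) + (5033*(-1/3319) + 12231/(4 + 7921 + 7298)) = (-31490 - 5880) + (-5033/3319 + 12231/15223) = -37370 + (-5033/3319 + 12231*(1/15223)) = -37370 + (-5033/3319 + 12231/15223) = -37370 - 36022670/50525137 = -1888160392360/50525137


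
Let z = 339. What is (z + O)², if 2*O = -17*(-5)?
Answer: 582169/4 ≈ 1.4554e+5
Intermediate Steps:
O = 85/2 (O = (-17*(-5))/2 = (½)*85 = 85/2 ≈ 42.500)
(z + O)² = (339 + 85/2)² = (763/2)² = 582169/4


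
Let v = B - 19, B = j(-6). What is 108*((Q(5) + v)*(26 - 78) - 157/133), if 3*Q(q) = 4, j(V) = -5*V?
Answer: -9229068/133 ≈ -69392.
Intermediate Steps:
B = 30 (B = -5*(-6) = 30)
Q(q) = 4/3 (Q(q) = (⅓)*4 = 4/3)
v = 11 (v = 30 - 19 = 11)
108*((Q(5) + v)*(26 - 78) - 157/133) = 108*((4/3 + 11)*(26 - 78) - 157/133) = 108*((37/3)*(-52) - 157*1/133) = 108*(-1924/3 - 157/133) = 108*(-256363/399) = -9229068/133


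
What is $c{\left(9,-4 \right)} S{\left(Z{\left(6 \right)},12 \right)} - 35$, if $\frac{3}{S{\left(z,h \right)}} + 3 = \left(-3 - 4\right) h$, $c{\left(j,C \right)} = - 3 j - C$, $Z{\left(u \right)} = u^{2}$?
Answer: $- \frac{992}{29} \approx -34.207$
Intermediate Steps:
$c{\left(j,C \right)} = - C - 3 j$
$S{\left(z,h \right)} = \frac{3}{-3 - 7 h}$ ($S{\left(z,h \right)} = \frac{3}{-3 + \left(-3 - 4\right) h} = \frac{3}{-3 - 7 h}$)
$c{\left(9,-4 \right)} S{\left(Z{\left(6 \right)},12 \right)} - 35 = \left(\left(-1\right) \left(-4\right) - 27\right) \left(- \frac{3}{3 + 7 \cdot 12}\right) - 35 = \left(4 - 27\right) \left(- \frac{3}{3 + 84}\right) - 35 = - 23 \left(- \frac{3}{87}\right) - 35 = - 23 \left(\left(-3\right) \frac{1}{87}\right) - 35 = \left(-23\right) \left(- \frac{1}{29}\right) - 35 = \frac{23}{29} - 35 = - \frac{992}{29}$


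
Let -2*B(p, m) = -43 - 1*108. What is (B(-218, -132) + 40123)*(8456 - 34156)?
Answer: -1033101450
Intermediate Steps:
B(p, m) = 151/2 (B(p, m) = -(-43 - 1*108)/2 = -(-43 - 108)/2 = -1/2*(-151) = 151/2)
(B(-218, -132) + 40123)*(8456 - 34156) = (151/2 + 40123)*(8456 - 34156) = (80397/2)*(-25700) = -1033101450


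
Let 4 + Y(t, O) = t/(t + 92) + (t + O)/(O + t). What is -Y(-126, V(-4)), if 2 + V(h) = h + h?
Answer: -12/17 ≈ -0.70588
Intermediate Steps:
V(h) = -2 + 2*h (V(h) = -2 + (h + h) = -2 + 2*h)
Y(t, O) = -3 + t/(92 + t) (Y(t, O) = -4 + (t/(t + 92) + (t + O)/(O + t)) = -4 + (t/(92 + t) + (O + t)/(O + t)) = -4 + (t/(92 + t) + 1) = -4 + (1 + t/(92 + t)) = -3 + t/(92 + t))
-Y(-126, V(-4)) = -2*(-138 - 1*(-126))/(92 - 126) = -2*(-138 + 126)/(-34) = -2*(-1)*(-12)/34 = -1*12/17 = -12/17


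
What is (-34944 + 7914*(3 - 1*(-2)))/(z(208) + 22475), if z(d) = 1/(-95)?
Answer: 24415/118618 ≈ 0.20583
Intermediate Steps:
z(d) = -1/95
(-34944 + 7914*(3 - 1*(-2)))/(z(208) + 22475) = (-34944 + 7914*(3 - 1*(-2)))/(-1/95 + 22475) = (-34944 + 7914*(3 + 2))/(2135124/95) = (-34944 + 7914*5)*(95/2135124) = (-34944 + 39570)*(95/2135124) = 4626*(95/2135124) = 24415/118618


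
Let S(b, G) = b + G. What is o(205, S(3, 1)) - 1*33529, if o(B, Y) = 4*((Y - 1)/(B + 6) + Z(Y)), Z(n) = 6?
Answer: -7069543/211 ≈ -33505.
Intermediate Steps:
S(b, G) = G + b
o(B, Y) = 24 + 4*(-1 + Y)/(6 + B) (o(B, Y) = 4*((Y - 1)/(B + 6) + 6) = 4*((-1 + Y)/(6 + B) + 6) = 4*(6 + (-1 + Y)/(6 + B)) = 24 + 4*(-1 + Y)/(6 + B))
o(205, S(3, 1)) - 1*33529 = 4*(35 + (1 + 3) + 6*205)/(6 + 205) - 1*33529 = 4*(35 + 4 + 1230)/211 - 33529 = 4*(1/211)*1269 - 33529 = 5076/211 - 33529 = -7069543/211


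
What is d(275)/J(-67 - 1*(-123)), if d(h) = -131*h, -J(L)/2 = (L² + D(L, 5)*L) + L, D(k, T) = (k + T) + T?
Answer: 36025/13776 ≈ 2.6151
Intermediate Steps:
D(k, T) = k + 2*T (D(k, T) = (T + k) + T = k + 2*T)
J(L) = -2*L - 2*L² - 2*L*(10 + L) (J(L) = -2*((L² + (L + 2*5)*L) + L) = -2*((L² + (L + 10)*L) + L) = -2*((L² + (10 + L)*L) + L) = -2*((L² + L*(10 + L)) + L) = -2*(L + L² + L*(10 + L)) = -2*L - 2*L² - 2*L*(10 + L))
d(275)/J(-67 - 1*(-123)) = (-131*275)/((-2*(-67 - 1*(-123))*(11 + 2*(-67 - 1*(-123))))) = -36025*(-1/(2*(-67 + 123)*(11 + 2*(-67 + 123)))) = -36025*(-1/(112*(11 + 2*56))) = -36025*(-1/(112*(11 + 112))) = -36025/((-2*56*123)) = -36025/(-13776) = -36025*(-1/13776) = 36025/13776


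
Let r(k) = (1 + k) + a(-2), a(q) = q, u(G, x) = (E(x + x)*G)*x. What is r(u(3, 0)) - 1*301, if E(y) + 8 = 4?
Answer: -302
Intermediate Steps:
E(y) = -4 (E(y) = -8 + 4 = -4)
u(G, x) = -4*G*x (u(G, x) = (-4*G)*x = -4*G*x)
r(k) = -1 + k (r(k) = (1 + k) - 2 = -1 + k)
r(u(3, 0)) - 1*301 = (-1 - 4*3*0) - 1*301 = (-1 + 0) - 301 = -1 - 301 = -302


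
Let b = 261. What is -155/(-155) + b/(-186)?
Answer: -25/62 ≈ -0.40323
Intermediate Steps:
-155/(-155) + b/(-186) = -155/(-155) + 261/(-186) = -155*(-1/155) + 261*(-1/186) = 1 - 87/62 = -25/62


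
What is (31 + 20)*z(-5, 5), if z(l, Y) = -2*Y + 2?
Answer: -408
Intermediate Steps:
z(l, Y) = 2 - 2*Y
(31 + 20)*z(-5, 5) = (31 + 20)*(2 - 2*5) = 51*(2 - 10) = 51*(-8) = -408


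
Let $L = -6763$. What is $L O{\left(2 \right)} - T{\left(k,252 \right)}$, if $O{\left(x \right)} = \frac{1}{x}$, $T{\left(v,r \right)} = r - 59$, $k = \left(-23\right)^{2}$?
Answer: $- \frac{7149}{2} \approx -3574.5$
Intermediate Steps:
$k = 529$
$T{\left(v,r \right)} = -59 + r$
$L O{\left(2 \right)} - T{\left(k,252 \right)} = - \frac{6763}{2} - \left(-59 + 252\right) = \left(-6763\right) \frac{1}{2} - 193 = - \frac{6763}{2} - 193 = - \frac{7149}{2}$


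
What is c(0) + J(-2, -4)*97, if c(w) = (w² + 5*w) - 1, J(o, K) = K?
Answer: -389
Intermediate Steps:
c(w) = -1 + w² + 5*w
c(0) + J(-2, -4)*97 = (-1 + 0² + 5*0) - 4*97 = (-1 + 0 + 0) - 388 = -1 - 388 = -389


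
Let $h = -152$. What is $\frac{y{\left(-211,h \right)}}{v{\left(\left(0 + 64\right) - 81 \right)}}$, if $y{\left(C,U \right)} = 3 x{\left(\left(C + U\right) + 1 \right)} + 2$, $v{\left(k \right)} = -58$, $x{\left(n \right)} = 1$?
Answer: $- \frac{5}{58} \approx -0.086207$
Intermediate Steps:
$y{\left(C,U \right)} = 5$ ($y{\left(C,U \right)} = 3 \cdot 1 + 2 = 3 + 2 = 5$)
$\frac{y{\left(-211,h \right)}}{v{\left(\left(0 + 64\right) - 81 \right)}} = \frac{5}{-58} = 5 \left(- \frac{1}{58}\right) = - \frac{5}{58}$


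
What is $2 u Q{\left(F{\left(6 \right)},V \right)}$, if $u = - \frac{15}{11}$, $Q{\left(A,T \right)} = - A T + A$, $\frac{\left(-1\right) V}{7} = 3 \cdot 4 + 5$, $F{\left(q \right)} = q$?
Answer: $- \frac{21600}{11} \approx -1963.6$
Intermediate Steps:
$V = -119$ ($V = - 7 \left(3 \cdot 4 + 5\right) = - 7 \left(12 + 5\right) = \left(-7\right) 17 = -119$)
$Q{\left(A,T \right)} = A - A T$ ($Q{\left(A,T \right)} = - A T + A = A - A T$)
$u = - \frac{15}{11}$ ($u = \left(-15\right) \frac{1}{11} = - \frac{15}{11} \approx -1.3636$)
$2 u Q{\left(F{\left(6 \right)},V \right)} = 2 \left(- \frac{15}{11}\right) 6 \left(1 - -119\right) = - \frac{30 \cdot 6 \left(1 + 119\right)}{11} = - \frac{30 \cdot 6 \cdot 120}{11} = \left(- \frac{30}{11}\right) 720 = - \frac{21600}{11}$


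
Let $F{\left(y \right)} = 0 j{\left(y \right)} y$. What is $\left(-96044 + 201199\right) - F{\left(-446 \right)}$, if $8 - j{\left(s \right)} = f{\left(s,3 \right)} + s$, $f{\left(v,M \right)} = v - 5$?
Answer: $105155$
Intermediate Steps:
$f{\left(v,M \right)} = -5 + v$ ($f{\left(v,M \right)} = v - 5 = -5 + v$)
$j{\left(s \right)} = 13 - 2 s$ ($j{\left(s \right)} = 8 - \left(\left(-5 + s\right) + s\right) = 8 - \left(-5 + 2 s\right) = 13 - 2 s$)
$F{\left(y \right)} = 0$ ($F{\left(y \right)} = 0 \left(13 - 2 y\right) y = 0 y = 0$)
$\left(-96044 + 201199\right) - F{\left(-446 \right)} = \left(-96044 + 201199\right) - 0 = 105155 + 0 = 105155$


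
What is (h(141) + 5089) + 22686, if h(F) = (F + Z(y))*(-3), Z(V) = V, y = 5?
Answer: 27337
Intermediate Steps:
h(F) = -15 - 3*F (h(F) = (F + 5)*(-3) = (5 + F)*(-3) = -15 - 3*F)
(h(141) + 5089) + 22686 = ((-15 - 3*141) + 5089) + 22686 = ((-15 - 423) + 5089) + 22686 = (-438 + 5089) + 22686 = 4651 + 22686 = 27337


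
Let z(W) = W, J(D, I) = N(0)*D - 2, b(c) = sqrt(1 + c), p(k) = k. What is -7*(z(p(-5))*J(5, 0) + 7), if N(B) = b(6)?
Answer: -119 + 175*sqrt(7) ≈ 344.01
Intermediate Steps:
N(B) = sqrt(7) (N(B) = sqrt(1 + 6) = sqrt(7))
J(D, I) = -2 + D*sqrt(7) (J(D, I) = sqrt(7)*D - 2 = D*sqrt(7) - 2 = -2 + D*sqrt(7))
-7*(z(p(-5))*J(5, 0) + 7) = -7*(-5*(-2 + 5*sqrt(7)) + 7) = -7*((10 - 25*sqrt(7)) + 7) = -7*(17 - 25*sqrt(7)) = -119 + 175*sqrt(7)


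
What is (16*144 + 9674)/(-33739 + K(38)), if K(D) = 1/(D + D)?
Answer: -910328/2564163 ≈ -0.35502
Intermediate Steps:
K(D) = 1/(2*D)
(16*144 + 9674)/(-33739 + K(38)) = (16*144 + 9674)/(-33739 + (½)/38) = (2304 + 9674)/(-33739 + (½)*(1/38)) = 11978/(-33739 + 1/76) = 11978/(-2564163/76) = 11978*(-76/2564163) = -910328/2564163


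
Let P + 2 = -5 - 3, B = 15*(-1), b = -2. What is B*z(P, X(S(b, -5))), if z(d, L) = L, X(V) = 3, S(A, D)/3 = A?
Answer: -45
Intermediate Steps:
S(A, D) = 3*A
B = -15
P = -10 (P = -2 + (-5 - 3) = -2 - 8 = -10)
B*z(P, X(S(b, -5))) = -15*3 = -45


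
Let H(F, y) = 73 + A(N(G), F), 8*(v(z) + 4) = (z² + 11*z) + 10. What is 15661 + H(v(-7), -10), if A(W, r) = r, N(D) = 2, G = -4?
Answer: 62911/4 ≈ 15728.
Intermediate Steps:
v(z) = -11/4 + z²/8 + 11*z/8 (v(z) = -4 + ((z² + 11*z) + 10)/8 = -4 + (10 + z² + 11*z)/8 = -4 + (5/4 + z²/8 + 11*z/8) = -11/4 + z²/8 + 11*z/8)
H(F, y) = 73 + F
15661 + H(v(-7), -10) = 15661 + (73 + (-11/4 + (⅛)*(-7)² + (11/8)*(-7))) = 15661 + (73 + (-11/4 + (⅛)*49 - 77/8)) = 15661 + (73 + (-11/4 + 49/8 - 77/8)) = 15661 + (73 - 25/4) = 15661 + 267/4 = 62911/4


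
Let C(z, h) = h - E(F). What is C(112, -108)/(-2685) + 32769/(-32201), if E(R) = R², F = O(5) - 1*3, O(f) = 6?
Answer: -28072416/28819895 ≈ -0.97406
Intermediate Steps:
F = 3 (F = 6 - 1*3 = 6 - 3 = 3)
C(z, h) = -9 + h (C(z, h) = h - 1*3² = h - 1*9 = h - 9 = -9 + h)
C(112, -108)/(-2685) + 32769/(-32201) = (-9 - 108)/(-2685) + 32769/(-32201) = -117*(-1/2685) + 32769*(-1/32201) = 39/895 - 32769/32201 = -28072416/28819895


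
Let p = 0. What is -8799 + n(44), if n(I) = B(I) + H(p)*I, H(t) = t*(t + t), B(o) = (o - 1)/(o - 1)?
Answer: -8798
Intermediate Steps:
B(o) = 1 (B(o) = (-1 + o)/(-1 + o) = 1)
H(t) = 2*t² (H(t) = t*(2*t) = 2*t²)
n(I) = 1 (n(I) = 1 + (2*0²)*I = 1 + (2*0)*I = 1 + 0*I = 1 + 0 = 1)
-8799 + n(44) = -8799 + 1 = -8798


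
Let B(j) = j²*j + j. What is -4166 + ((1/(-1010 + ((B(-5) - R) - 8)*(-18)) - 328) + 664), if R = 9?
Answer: -6265879/1636 ≈ -3830.0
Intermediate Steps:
B(j) = j + j³ (B(j) = j³ + j = j + j³)
-4166 + ((1/(-1010 + ((B(-5) - R) - 8)*(-18)) - 328) + 664) = -4166 + ((1/(-1010 + (((-5 + (-5)³) - 1*9) - 8)*(-18)) - 328) + 664) = -4166 + ((1/(-1010 + (((-5 - 125) - 9) - 8)*(-18)) - 328) + 664) = -4166 + ((1/(-1010 + ((-130 - 9) - 8)*(-18)) - 328) + 664) = -4166 + ((1/(-1010 + (-139 - 8)*(-18)) - 328) + 664) = -4166 + ((1/(-1010 - 147*(-18)) - 328) + 664) = -4166 + ((1/(-1010 + 2646) - 328) + 664) = -4166 + ((1/1636 - 328) + 664) = -4166 + (-536607/1636 + 664) = -4166 + 549697/1636 = -6265879/1636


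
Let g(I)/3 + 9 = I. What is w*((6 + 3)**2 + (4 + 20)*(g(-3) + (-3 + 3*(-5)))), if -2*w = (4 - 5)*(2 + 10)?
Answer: -7290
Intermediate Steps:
g(I) = -27 + 3*I
w = 6 (w = -(4 - 5)*(2 + 10)/2 = -(-1)*12/2 = -1/2*(-12) = 6)
w*((6 + 3)**2 + (4 + 20)*(g(-3) + (-3 + 3*(-5)))) = 6*((6 + 3)**2 + (4 + 20)*((-27 + 3*(-3)) + (-3 + 3*(-5)))) = 6*(9**2 + 24*((-27 - 9) + (-3 - 15))) = 6*(81 + 24*(-36 - 18)) = 6*(81 + 24*(-54)) = 6*(81 - 1296) = 6*(-1215) = -7290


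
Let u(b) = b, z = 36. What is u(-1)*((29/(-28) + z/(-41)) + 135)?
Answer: -152783/1148 ≈ -133.09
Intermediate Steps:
u(-1)*((29/(-28) + z/(-41)) + 135) = -((29/(-28) + 36/(-41)) + 135) = -((29*(-1/28) + 36*(-1/41)) + 135) = -((-29/28 - 36/41) + 135) = -(-2197/1148 + 135) = -1*152783/1148 = -152783/1148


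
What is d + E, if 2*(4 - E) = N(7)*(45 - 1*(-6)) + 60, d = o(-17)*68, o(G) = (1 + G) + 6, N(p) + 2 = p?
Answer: -1667/2 ≈ -833.50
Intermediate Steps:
N(p) = -2 + p
o(G) = 7 + G
d = -680 (d = (7 - 17)*68 = -10*68 = -680)
E = -307/2 (E = 4 - ((-2 + 7)*(45 - 1*(-6)) + 60)/2 = 4 - (5*(45 + 6) + 60)/2 = 4 - (5*51 + 60)/2 = 4 - (255 + 60)/2 = 4 - ½*315 = 4 - 315/2 = -307/2 ≈ -153.50)
d + E = -680 - 307/2 = -1667/2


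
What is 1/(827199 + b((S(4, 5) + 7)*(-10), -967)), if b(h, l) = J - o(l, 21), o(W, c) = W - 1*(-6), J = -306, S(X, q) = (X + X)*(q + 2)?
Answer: 1/827854 ≈ 1.2079e-6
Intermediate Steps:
S(X, q) = 2*X*(2 + q) (S(X, q) = (2*X)*(2 + q) = 2*X*(2 + q))
o(W, c) = 6 + W (o(W, c) = W + 6 = 6 + W)
b(h, l) = -312 - l (b(h, l) = -306 - (6 + l) = -306 + (-6 - l) = -312 - l)
1/(827199 + b((S(4, 5) + 7)*(-10), -967)) = 1/(827199 + (-312 - 1*(-967))) = 1/(827199 + (-312 + 967)) = 1/(827199 + 655) = 1/827854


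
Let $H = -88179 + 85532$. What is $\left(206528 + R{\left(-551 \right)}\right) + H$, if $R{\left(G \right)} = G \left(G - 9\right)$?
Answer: $512441$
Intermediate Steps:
$R{\left(G \right)} = G \left(-9 + G\right)$
$H = -2647$
$\left(206528 + R{\left(-551 \right)}\right) + H = \left(206528 - 551 \left(-9 - 551\right)\right) - 2647 = \left(206528 - -308560\right) - 2647 = \left(206528 + 308560\right) - 2647 = 515088 - 2647 = 512441$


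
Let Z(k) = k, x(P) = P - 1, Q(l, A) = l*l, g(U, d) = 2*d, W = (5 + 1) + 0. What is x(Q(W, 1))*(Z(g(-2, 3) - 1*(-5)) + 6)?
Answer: 595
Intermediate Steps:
W = 6 (W = 6 + 0 = 6)
Q(l, A) = l**2
x(P) = -1 + P
x(Q(W, 1))*(Z(g(-2, 3) - 1*(-5)) + 6) = (-1 + 6**2)*((2*3 - 1*(-5)) + 6) = (-1 + 36)*((6 + 5) + 6) = 35*(11 + 6) = 35*17 = 595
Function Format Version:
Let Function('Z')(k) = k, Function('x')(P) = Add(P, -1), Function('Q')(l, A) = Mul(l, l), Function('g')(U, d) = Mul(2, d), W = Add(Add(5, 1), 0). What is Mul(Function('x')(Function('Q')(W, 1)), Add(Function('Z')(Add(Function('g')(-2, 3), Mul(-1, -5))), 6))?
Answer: 595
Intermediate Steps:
W = 6 (W = Add(6, 0) = 6)
Function('Q')(l, A) = Pow(l, 2)
Function('x')(P) = Add(-1, P)
Mul(Function('x')(Function('Q')(W, 1)), Add(Function('Z')(Add(Function('g')(-2, 3), Mul(-1, -5))), 6)) = Mul(Add(-1, Pow(6, 2)), Add(Add(Mul(2, 3), Mul(-1, -5)), 6)) = Mul(Add(-1, 36), Add(Add(6, 5), 6)) = Mul(35, Add(11, 6)) = Mul(35, 17) = 595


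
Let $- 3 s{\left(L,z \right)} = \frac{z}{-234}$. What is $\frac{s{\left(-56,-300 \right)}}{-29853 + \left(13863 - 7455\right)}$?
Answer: $\frac{10}{548613} \approx 1.8228 \cdot 10^{-5}$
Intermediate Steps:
$s{\left(L,z \right)} = \frac{z}{702}$ ($s{\left(L,z \right)} = - \frac{z \frac{1}{-234}}{3} = - \frac{z \left(- \frac{1}{234}\right)}{3} = - \frac{\left(- \frac{1}{234}\right) z}{3} = \frac{z}{702}$)
$\frac{s{\left(-56,-300 \right)}}{-29853 + \left(13863 - 7455\right)} = \frac{\frac{1}{702} \left(-300\right)}{-29853 + \left(13863 - 7455\right)} = - \frac{50}{117 \left(-29853 + 6408\right)} = - \frac{50}{117 \left(-23445\right)} = \left(- \frac{50}{117}\right) \left(- \frac{1}{23445}\right) = \frac{10}{548613}$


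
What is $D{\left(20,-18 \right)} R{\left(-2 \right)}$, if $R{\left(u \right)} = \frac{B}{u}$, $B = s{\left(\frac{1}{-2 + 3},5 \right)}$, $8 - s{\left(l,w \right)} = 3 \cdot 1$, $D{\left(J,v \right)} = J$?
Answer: $-50$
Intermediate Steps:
$s{\left(l,w \right)} = 5$ ($s{\left(l,w \right)} = 8 - 3 \cdot 1 = 8 - 3 = 5$)
$B = 5$
$R{\left(u \right)} = \frac{5}{u}$
$D{\left(20,-18 \right)} R{\left(-2 \right)} = 20 \frac{5}{-2} = 20 \cdot 5 \left(- \frac{1}{2}\right) = 20 \left(- \frac{5}{2}\right) = -50$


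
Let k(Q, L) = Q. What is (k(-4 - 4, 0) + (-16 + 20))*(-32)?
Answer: 128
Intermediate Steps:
(k(-4 - 4, 0) + (-16 + 20))*(-32) = ((-4 - 4) + (-16 + 20))*(-32) = (-8 + 4)*(-32) = -4*(-32) = 128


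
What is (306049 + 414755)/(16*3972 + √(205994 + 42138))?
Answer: 11452133952/1009652143 - 360402*√62033/1009652143 ≈ 11.254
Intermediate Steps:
(306049 + 414755)/(16*3972 + √(205994 + 42138)) = 720804/(63552 + √248132) = 720804/(63552 + 2*√62033)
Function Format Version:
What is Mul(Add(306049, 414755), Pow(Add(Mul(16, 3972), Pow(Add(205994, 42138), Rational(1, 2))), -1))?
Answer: Add(Rational(11452133952, 1009652143), Mul(Rational(-360402, 1009652143), Pow(62033, Rational(1, 2)))) ≈ 11.254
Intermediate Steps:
Mul(Add(306049, 414755), Pow(Add(Mul(16, 3972), Pow(Add(205994, 42138), Rational(1, 2))), -1)) = Mul(720804, Pow(Add(63552, Pow(248132, Rational(1, 2))), -1)) = Mul(720804, Pow(Add(63552, Mul(2, Pow(62033, Rational(1, 2)))), -1))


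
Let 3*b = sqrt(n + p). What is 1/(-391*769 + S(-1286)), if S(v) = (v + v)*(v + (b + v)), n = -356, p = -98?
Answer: 56830545/358859763848761 + 7716*I*sqrt(454)/358859763848761 ≈ 1.5836e-7 + 4.5814e-10*I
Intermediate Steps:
b = I*sqrt(454)/3 (b = sqrt(-356 - 98)/3 = sqrt(-454)/3 = (I*sqrt(454))/3 = I*sqrt(454)/3 ≈ 7.1024*I)
S(v) = 2*v*(2*v + I*sqrt(454)/3) (S(v) = (v + v)*(v + (I*sqrt(454)/3 + v)) = (2*v)*(v + (v + I*sqrt(454)/3)) = (2*v)*(2*v + I*sqrt(454)/3) = 2*v*(2*v + I*sqrt(454)/3))
1/(-391*769 + S(-1286)) = 1/(-391*769 + (2/3)*(-1286)*(6*(-1286) + I*sqrt(454))) = 1/(-300679 + (2/3)*(-1286)*(-7716 + I*sqrt(454))) = 1/(-300679 + (6615184 - 2572*I*sqrt(454)/3)) = 1/(6314505 - 2572*I*sqrt(454)/3)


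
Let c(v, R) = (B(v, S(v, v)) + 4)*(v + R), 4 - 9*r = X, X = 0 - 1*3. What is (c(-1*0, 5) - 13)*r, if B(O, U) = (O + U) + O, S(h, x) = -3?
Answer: -56/9 ≈ -6.2222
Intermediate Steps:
X = -3 (X = 0 - 3 = -3)
B(O, U) = U + 2*O
r = 7/9 (r = 4/9 - ⅑*(-3) = 4/9 + ⅓ = 7/9 ≈ 0.77778)
c(v, R) = (1 + 2*v)*(R + v) (c(v, R) = ((-3 + 2*v) + 4)*(v + R) = (1 + 2*v)*(R + v))
(c(-1*0, 5) - 13)*r = ((5 - 1*0 + 2*(-1*0)² + 2*5*(-1*0)) - 13)*(7/9) = ((5 + 0 + 2*0² + 2*5*0) - 13)*(7/9) = ((5 + 0 + 2*0 + 0) - 13)*(7/9) = ((5 + 0 + 0 + 0) - 13)*(7/9) = (5 - 13)*(7/9) = -8*7/9 = -56/9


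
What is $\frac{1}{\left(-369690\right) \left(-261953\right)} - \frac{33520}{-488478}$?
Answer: $\frac{31824743937989}{463773486485730} \approx 0.068621$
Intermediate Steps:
$\frac{1}{\left(-369690\right) \left(-261953\right)} - \frac{33520}{-488478} = \left(- \frac{1}{369690}\right) \left(- \frac{1}{261953}\right) - - \frac{16760}{244239} = \frac{1}{96841404570} + \frac{16760}{244239} = \frac{31824743937989}{463773486485730}$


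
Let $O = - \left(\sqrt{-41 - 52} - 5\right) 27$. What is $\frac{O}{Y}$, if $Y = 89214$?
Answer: $\frac{45}{29738} - \frac{9 i \sqrt{93}}{29738} \approx 0.0015132 - 0.0029186 i$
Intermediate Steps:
$O = 135 - 27 i \sqrt{93}$ ($O = - \left(\sqrt{-93} - 5\right) 27 = - \left(i \sqrt{93} - 5\right) 27 = - \left(-5 + i \sqrt{93}\right) 27 = - (-135 + 27 i \sqrt{93}) = 135 - 27 i \sqrt{93} \approx 135.0 - 260.38 i$)
$\frac{O}{Y} = \frac{135 - 27 i \sqrt{93}}{89214} = \left(135 - 27 i \sqrt{93}\right) \frac{1}{89214} = \frac{45}{29738} - \frac{9 i \sqrt{93}}{29738}$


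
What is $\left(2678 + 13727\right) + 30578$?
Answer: $46983$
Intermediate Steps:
$\left(2678 + 13727\right) + 30578 = 16405 + 30578 = 46983$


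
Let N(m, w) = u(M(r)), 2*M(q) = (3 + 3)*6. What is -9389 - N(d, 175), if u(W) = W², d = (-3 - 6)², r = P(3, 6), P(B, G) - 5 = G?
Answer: -9713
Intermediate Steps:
P(B, G) = 5 + G
r = 11 (r = 5 + 6 = 11)
M(q) = 18 (M(q) = ((3 + 3)*6)/2 = (6*6)/2 = (½)*36 = 18)
d = 81 (d = (-9)² = 81)
N(m, w) = 324 (N(m, w) = 18² = 324)
-9389 - N(d, 175) = -9389 - 1*324 = -9389 - 324 = -9713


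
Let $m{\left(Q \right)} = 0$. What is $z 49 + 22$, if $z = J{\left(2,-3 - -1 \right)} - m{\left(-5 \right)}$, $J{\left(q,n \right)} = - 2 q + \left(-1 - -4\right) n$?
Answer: $-468$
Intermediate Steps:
$J{\left(q,n \right)} = - 2 q + 3 n$ ($J{\left(q,n \right)} = - 2 q + \left(-1 + 4\right) n = - 2 q + 3 n$)
$z = -10$ ($z = \left(\left(-2\right) 2 + 3 \left(-3 - -1\right)\right) - 0 = \left(-4 + 3 \left(-3 + 1\right)\right) + 0 = \left(-4 + 3 \left(-2\right)\right) + 0 = \left(-4 - 6\right) + 0 = -10 + 0 = -10$)
$z 49 + 22 = \left(-10\right) 49 + 22 = -490 + 22 = -468$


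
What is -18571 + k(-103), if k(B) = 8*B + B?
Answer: -19498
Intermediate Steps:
k(B) = 9*B
-18571 + k(-103) = -18571 + 9*(-103) = -18571 - 927 = -19498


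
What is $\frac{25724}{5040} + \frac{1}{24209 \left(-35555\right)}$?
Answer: $\frac{1107097929517}{216909250740} \approx 5.104$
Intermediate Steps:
$\frac{25724}{5040} + \frac{1}{24209 \left(-35555\right)} = 25724 \cdot \frac{1}{5040} + \frac{1}{24209} \left(- \frac{1}{35555}\right) = \frac{6431}{1260} - \frac{1}{860750995} = \frac{1107097929517}{216909250740}$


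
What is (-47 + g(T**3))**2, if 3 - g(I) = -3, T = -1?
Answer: 1681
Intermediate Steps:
g(I) = 6 (g(I) = 3 - 1*(-3) = 3 + 3 = 6)
(-47 + g(T**3))**2 = (-47 + 6)**2 = (-41)**2 = 1681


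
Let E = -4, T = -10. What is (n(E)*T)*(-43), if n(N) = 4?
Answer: 1720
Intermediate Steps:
(n(E)*T)*(-43) = (4*(-10))*(-43) = -40*(-43) = 1720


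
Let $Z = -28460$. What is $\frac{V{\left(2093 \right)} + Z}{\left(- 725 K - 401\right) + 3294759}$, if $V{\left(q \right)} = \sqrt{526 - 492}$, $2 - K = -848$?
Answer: $- \frac{7115}{669527} + \frac{\sqrt{34}}{2678108} \approx -0.010625$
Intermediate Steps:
$K = 850$ ($K = 2 - -848 = 2 + 848 = 850$)
$V{\left(q \right)} = \sqrt{34}$
$\frac{V{\left(2093 \right)} + Z}{\left(- 725 K - 401\right) + 3294759} = \frac{\sqrt{34} - 28460}{\left(\left(-725\right) 850 - 401\right) + 3294759} = \frac{-28460 + \sqrt{34}}{\left(-616250 - 401\right) + 3294759} = \frac{-28460 + \sqrt{34}}{-616651 + 3294759} = \frac{-28460 + \sqrt{34}}{2678108} = \left(-28460 + \sqrt{34}\right) \frac{1}{2678108} = - \frac{7115}{669527} + \frac{\sqrt{34}}{2678108}$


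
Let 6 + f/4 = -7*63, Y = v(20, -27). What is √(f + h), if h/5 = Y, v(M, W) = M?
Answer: 2*I*√422 ≈ 41.085*I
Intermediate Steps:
Y = 20
h = 100 (h = 5*20 = 100)
f = -1788 (f = -24 + 4*(-7*63) = -24 + 4*(-441) = -24 - 1764 = -1788)
√(f + h) = √(-1788 + 100) = √(-1688) = 2*I*√422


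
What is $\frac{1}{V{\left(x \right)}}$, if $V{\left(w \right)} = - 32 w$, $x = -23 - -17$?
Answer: $\frac{1}{192} \approx 0.0052083$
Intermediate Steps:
$x = -6$ ($x = -23 + 17 = -6$)
$\frac{1}{V{\left(x \right)}} = \frac{1}{\left(-32\right) \left(-6\right)} = \frac{1}{192}$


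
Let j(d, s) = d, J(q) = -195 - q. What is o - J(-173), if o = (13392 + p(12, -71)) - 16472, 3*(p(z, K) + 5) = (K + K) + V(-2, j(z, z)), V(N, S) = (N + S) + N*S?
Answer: -3115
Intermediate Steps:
V(N, S) = N + S + N*S
p(z, K) = -17/3 - z/3 + 2*K/3 (p(z, K) = -5 + ((K + K) + (-2 + z - 2*z))/3 = -5 + (2*K + (-2 - z))/3 = -5 + (-2 - z + 2*K)/3 = -5 + (-2/3 - z/3 + 2*K/3) = -17/3 - z/3 + 2*K/3)
o = -3137 (o = (13392 + (-17/3 - 1/3*12 + (2/3)*(-71))) - 16472 = (13392 + (-17/3 - 4 - 142/3)) - 16472 = (13392 - 57) - 16472 = 13335 - 16472 = -3137)
o - J(-173) = -3137 - (-195 - 1*(-173)) = -3137 - (-195 + 173) = -3137 - 1*(-22) = -3137 + 22 = -3115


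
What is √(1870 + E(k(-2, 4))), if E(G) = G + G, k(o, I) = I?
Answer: √1878 ≈ 43.336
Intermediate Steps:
E(G) = 2*G
√(1870 + E(k(-2, 4))) = √(1870 + 2*4) = √(1870 + 8) = √1878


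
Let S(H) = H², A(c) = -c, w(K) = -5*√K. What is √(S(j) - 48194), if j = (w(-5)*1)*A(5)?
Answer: I*√51319 ≈ 226.54*I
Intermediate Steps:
j = 25*I*√5 (j = (-5*I*√5*1)*(-1*5) = (-5*I*√5*1)*(-5) = -5*I*√5*(-5) = 25*I*√5 ≈ 55.902*I)
√(S(j) - 48194) = √((25*I*√5)² - 48194) = √(-3125 - 48194) = √(-51319) = I*√51319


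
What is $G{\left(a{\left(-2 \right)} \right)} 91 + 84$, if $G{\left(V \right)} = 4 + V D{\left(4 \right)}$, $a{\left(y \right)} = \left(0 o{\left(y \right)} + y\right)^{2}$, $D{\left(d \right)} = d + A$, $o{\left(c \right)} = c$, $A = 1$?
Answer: $2268$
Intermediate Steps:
$D{\left(d \right)} = 1 + d$ ($D{\left(d \right)} = d + 1 = 1 + d$)
$a{\left(y \right)} = y^{2}$ ($a{\left(y \right)} = \left(0 y + y\right)^{2} = \left(0 + y\right)^{2} = y^{2}$)
$G{\left(V \right)} = 4 + 5 V$ ($G{\left(V \right)} = 4 + V \left(1 + 4\right) = 4 + V 5 = 4 + 5 V$)
$G{\left(a{\left(-2 \right)} \right)} 91 + 84 = \left(4 + 5 \left(-2\right)^{2}\right) 91 + 84 = \left(4 + 5 \cdot 4\right) 91 + 84 = \left(4 + 20\right) 91 + 84 = 24 \cdot 91 + 84 = 2184 + 84 = 2268$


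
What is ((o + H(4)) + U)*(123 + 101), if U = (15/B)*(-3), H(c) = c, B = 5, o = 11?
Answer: 1344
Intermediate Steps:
U = -9 (U = (15/5)*(-3) = (15*(⅕))*(-3) = 3*(-3) = -9)
((o + H(4)) + U)*(123 + 101) = ((11 + 4) - 9)*(123 + 101) = (15 - 9)*224 = 6*224 = 1344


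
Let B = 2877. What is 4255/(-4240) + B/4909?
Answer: -1737863/4162832 ≈ -0.41747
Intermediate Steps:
4255/(-4240) + B/4909 = 4255/(-4240) + 2877/4909 = 4255*(-1/4240) + 2877*(1/4909) = -851/848 + 2877/4909 = -1737863/4162832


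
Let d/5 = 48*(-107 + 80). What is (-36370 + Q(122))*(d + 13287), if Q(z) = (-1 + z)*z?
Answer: -147085656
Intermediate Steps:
Q(z) = z*(-1 + z)
d = -6480 (d = 5*(48*(-107 + 80)) = 5*(48*(-27)) = 5*(-1296) = -6480)
(-36370 + Q(122))*(d + 13287) = (-36370 + 122*(-1 + 122))*(-6480 + 13287) = (-36370 + 122*121)*6807 = (-36370 + 14762)*6807 = -21608*6807 = -147085656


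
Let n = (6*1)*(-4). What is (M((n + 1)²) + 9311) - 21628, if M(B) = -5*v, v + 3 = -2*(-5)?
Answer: -12352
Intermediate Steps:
n = -24 (n = 6*(-4) = -24)
v = 7 (v = -3 - 2*(-5) = -3 + 10 = 7)
M(B) = -35 (M(B) = -5*7 = -35)
(M((n + 1)²) + 9311) - 21628 = (-35 + 9311) - 21628 = 9276 - 21628 = -12352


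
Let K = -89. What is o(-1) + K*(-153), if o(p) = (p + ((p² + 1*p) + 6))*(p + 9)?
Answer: 13657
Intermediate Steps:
o(p) = (9 + p)*(6 + p² + 2*p) (o(p) = (p + ((p² + p) + 6))*(9 + p) = (p + ((p + p²) + 6))*(9 + p) = (p + (6 + p + p²))*(9 + p) = (6 + p² + 2*p)*(9 + p) = (9 + p)*(6 + p² + 2*p))
o(-1) + K*(-153) = (54 + (-1)³ + 11*(-1)² + 24*(-1)) - 89*(-153) = (54 - 1 + 11*1 - 24) + 13617 = (54 - 1 + 11 - 24) + 13617 = 40 + 13617 = 13657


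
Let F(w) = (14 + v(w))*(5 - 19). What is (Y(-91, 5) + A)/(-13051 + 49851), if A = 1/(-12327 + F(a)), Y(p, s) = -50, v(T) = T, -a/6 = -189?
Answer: -61737/45438400 ≈ -0.0013587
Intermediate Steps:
a = 1134 (a = -6*(-189) = 1134)
F(w) = -196 - 14*w (F(w) = (14 + w)*(5 - 19) = (14 + w)*(-14) = -196 - 14*w)
A = -1/28399 (A = 1/(-12327 + (-196 - 14*1134)) = 1/(-12327 + (-196 - 15876)) = 1/(-12327 - 16072) = 1/(-28399) = -1/28399 ≈ -3.5212e-5)
(Y(-91, 5) + A)/(-13051 + 49851) = (-50 - 1/28399)/(-13051 + 49851) = -1419951/28399/36800 = -1419951/28399*1/36800 = -61737/45438400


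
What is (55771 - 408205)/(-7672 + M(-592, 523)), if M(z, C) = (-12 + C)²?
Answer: -117478/84483 ≈ -1.3906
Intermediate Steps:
(55771 - 408205)/(-7672 + M(-592, 523)) = (55771 - 408205)/(-7672 + (-12 + 523)²) = -352434/(-7672 + 511²) = -352434/(-7672 + 261121) = -352434/253449 = -352434*1/253449 = -117478/84483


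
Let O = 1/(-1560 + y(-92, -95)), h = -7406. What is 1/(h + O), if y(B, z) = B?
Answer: -1652/12234713 ≈ -0.00013503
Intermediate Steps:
O = -1/1652 (O = 1/(-1560 - 92) = 1/(-1652) = -1/1652 ≈ -0.00060533)
1/(h + O) = 1/(-7406 - 1/1652) = 1/(-12234713/1652) = -1652/12234713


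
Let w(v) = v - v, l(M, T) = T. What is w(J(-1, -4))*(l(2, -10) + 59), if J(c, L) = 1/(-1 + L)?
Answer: 0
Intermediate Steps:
w(v) = 0
w(J(-1, -4))*(l(2, -10) + 59) = 0*(-10 + 59) = 0*49 = 0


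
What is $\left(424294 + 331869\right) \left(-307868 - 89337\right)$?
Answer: $-300351724415$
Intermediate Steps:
$\left(424294 + 331869\right) \left(-307868 - 89337\right) = 756163 \left(-397205\right) = -300351724415$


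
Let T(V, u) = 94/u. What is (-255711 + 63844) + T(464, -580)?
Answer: -55641477/290 ≈ -1.9187e+5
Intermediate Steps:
(-255711 + 63844) + T(464, -580) = (-255711 + 63844) + 94/(-580) = -191867 + 94*(-1/580) = -191867 - 47/290 = -55641477/290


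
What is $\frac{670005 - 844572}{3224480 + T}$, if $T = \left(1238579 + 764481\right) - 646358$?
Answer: $- \frac{174567}{4581182} \approx -0.038105$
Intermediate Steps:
$T = 1356702$ ($T = 2003060 - 646358 = 1356702$)
$\frac{670005 - 844572}{3224480 + T} = \frac{670005 - 844572}{3224480 + 1356702} = - \frac{174567}{4581182}$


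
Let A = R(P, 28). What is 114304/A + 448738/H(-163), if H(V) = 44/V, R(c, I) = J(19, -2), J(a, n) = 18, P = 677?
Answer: -327891979/198 ≈ -1.6560e+6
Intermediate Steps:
R(c, I) = 18
A = 18
114304/A + 448738/H(-163) = 114304/18 + 448738/((44/(-163))) = 114304*(1/18) + 448738/((44*(-1/163))) = 57152/9 + 448738/(-44/163) = 57152/9 + 448738*(-163/44) = 57152/9 - 36572147/22 = -327891979/198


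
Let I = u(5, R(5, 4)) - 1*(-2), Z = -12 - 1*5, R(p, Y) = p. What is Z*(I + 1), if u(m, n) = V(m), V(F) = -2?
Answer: -17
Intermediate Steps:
Z = -17 (Z = -12 - 5 = -17)
u(m, n) = -2
I = 0 (I = -2 - 1*(-2) = -2 + 2 = 0)
Z*(I + 1) = -17*(0 + 1) = -17*1 = -17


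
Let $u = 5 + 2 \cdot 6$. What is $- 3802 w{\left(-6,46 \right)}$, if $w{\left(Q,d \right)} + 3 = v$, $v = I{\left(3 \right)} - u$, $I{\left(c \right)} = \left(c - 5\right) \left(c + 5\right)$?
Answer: $136872$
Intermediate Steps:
$u = 17$ ($u = 5 + 12 = 17$)
$I{\left(c \right)} = \left(-5 + c\right) \left(5 + c\right)$
$v = -33$ ($v = \left(-25 + 3^{2}\right) - 17 = \left(-25 + 9\right) - 17 = -16 - 17 = -33$)
$w{\left(Q,d \right)} = -36$ ($w{\left(Q,d \right)} = -3 - 33 = -36$)
$- 3802 w{\left(-6,46 \right)} = \left(-3802\right) \left(-36\right) = 136872$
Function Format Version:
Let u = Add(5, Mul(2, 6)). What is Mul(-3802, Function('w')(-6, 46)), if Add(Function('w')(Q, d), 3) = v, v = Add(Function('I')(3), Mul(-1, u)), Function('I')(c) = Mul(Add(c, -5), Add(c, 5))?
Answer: 136872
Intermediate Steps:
u = 17 (u = Add(5, 12) = 17)
Function('I')(c) = Mul(Add(-5, c), Add(5, c))
v = -33 (v = Add(Add(-25, Pow(3, 2)), Mul(-1, 17)) = Add(Add(-25, 9), -17) = Add(-16, -17) = -33)
Function('w')(Q, d) = -36 (Function('w')(Q, d) = Add(-3, -33) = -36)
Mul(-3802, Function('w')(-6, 46)) = Mul(-3802, -36) = 136872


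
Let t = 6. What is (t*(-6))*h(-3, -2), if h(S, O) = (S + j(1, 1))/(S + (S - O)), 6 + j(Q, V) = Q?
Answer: -72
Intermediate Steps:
j(Q, V) = -6 + Q
h(S, O) = (-5 + S)/(-O + 2*S) (h(S, O) = (S + (-6 + 1))/(S + (S - O)) = (S - 5)/(-O + 2*S) = (-5 + S)/(-O + 2*S))
(t*(-6))*h(-3, -2) = (6*(-6))*((5 - 1*(-3))/(-2 - 2*(-3))) = -36*(5 + 3)/(-2 + 6) = -36*8/4 = -9*8 = -36*2 = -72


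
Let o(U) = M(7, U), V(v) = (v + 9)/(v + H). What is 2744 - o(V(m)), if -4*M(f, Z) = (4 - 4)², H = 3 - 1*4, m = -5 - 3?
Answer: 2744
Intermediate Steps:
m = -8
H = -1 (H = 3 - 4 = -1)
M(f, Z) = 0 (M(f, Z) = -(4 - 4)²/4 = -¼*0² = -¼*0 = 0)
V(v) = (9 + v)/(-1 + v) (V(v) = (v + 9)/(v - 1) = (9 + v)/(-1 + v))
o(U) = 0
2744 - o(V(m)) = 2744 - 1*0 = 2744 + 0 = 2744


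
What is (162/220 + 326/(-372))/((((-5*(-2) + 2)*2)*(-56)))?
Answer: 179/1718640 ≈ 0.00010415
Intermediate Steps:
(162/220 + 326/(-372))/((((-5*(-2) + 2)*2)*(-56))) = (162*(1/220) + 326*(-1/372))/((((10 + 2)*2)*(-56))) = (81/110 - 163/186)/(((12*2)*(-56))) = -716/(5115*(24*(-56))) = -716/5115/(-1344) = -716/5115*(-1/1344) = 179/1718640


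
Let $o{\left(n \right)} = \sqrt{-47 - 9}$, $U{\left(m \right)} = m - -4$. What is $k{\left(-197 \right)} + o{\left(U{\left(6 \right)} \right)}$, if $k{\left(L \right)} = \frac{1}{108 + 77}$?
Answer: $\frac{1}{185} + 2 i \sqrt{14} \approx 0.0054054 + 7.4833 i$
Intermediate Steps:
$U{\left(m \right)} = 4 + m$ ($U{\left(m \right)} = m + 4 = 4 + m$)
$k{\left(L \right)} = \frac{1}{185}$
$o{\left(n \right)} = 2 i \sqrt{14}$ ($o{\left(n \right)} = \sqrt{-56} = 2 i \sqrt{14}$)
$k{\left(-197 \right)} + o{\left(U{\left(6 \right)} \right)} = \frac{1}{185} + 2 i \sqrt{14}$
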